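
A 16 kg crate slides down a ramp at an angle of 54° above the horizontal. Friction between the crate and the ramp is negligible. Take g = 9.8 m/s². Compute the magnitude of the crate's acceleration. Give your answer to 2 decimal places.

Resolving the weight along the incline: the component pulling the crate down the slope is mg sin 54° = 16 × 9.8 × 0.8090 = 126.851 N, and the normal force is N = mg cos 54° = 16 × 9.8 × 0.5878 = 92.167 N.
With no friction the net force along the incline is 126.851 N, so a = g sin 54° = 126.851 / 16 = 7.9282 m/s².

7.93 m/s²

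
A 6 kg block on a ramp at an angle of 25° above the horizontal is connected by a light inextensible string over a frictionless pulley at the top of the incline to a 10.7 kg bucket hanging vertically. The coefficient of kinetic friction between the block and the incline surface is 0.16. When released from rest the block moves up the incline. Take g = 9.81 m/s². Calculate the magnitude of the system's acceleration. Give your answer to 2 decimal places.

4.28 m/s²

For the block on the incline: the weight component along the slope is m₁g sin 25° = 6 × 9.81 × 0.4226 = 24.874 N and the normal force is N = m₁g cos 25° = 53.345 N.
Kinetic friction opposes the block's motion up the incline: f = μN = 0.16 × 53.345 = 8.535 N acting down the slope.
Newton's second law for the block (up-slope positive): T − 24.874 − 8.535 = 6 a. For the hanging bucket (downward positive): 10.7 × 9.81 − T = 10.7 a.
Adding the two equations eliminates T: 71.558 = 16.7 a, so a = 4.2849 m/s².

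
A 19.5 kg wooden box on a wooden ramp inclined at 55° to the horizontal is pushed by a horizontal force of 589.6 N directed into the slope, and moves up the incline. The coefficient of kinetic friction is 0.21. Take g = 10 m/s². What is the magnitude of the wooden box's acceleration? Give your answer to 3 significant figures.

2.75 m/s²

The horizontal push has components F cos 55° = 589.6 × 0.5736 = 338.195 N up the incline and F sin 55° = 589.6 × 0.8192 = 483.000 N pressing into the surface.
The normal force is therefore N = mg cos 55° + F sin 55° = 111.852 + 483.000 = 594.852 N, and kinetic friction down the slope is μN = 0.21 × 594.852 = 124.919 N.
Along the incline: F cos 55° − mg sin 55° − μN = ma, so 338.195 − 159.744 − 124.919 = 19.5 a, giving a = 2.7452 m/s².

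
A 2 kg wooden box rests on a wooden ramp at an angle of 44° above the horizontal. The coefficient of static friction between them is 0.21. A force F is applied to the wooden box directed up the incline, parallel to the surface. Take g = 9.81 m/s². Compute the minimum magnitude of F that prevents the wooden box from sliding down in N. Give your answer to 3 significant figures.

The normal force is N = mg cos 44° = 14.113 N. With F at its minimum the wooden box is on the verge of sliding down, so static friction is at its maximum μ_s N = 0.21 × 14.113 = 2.964 N and acts up the slope.
Equilibrium along the incline: F + μ_s N = mg sin 44°, so F = 13.629 − 2.964 = 10.665 N.

10.7 N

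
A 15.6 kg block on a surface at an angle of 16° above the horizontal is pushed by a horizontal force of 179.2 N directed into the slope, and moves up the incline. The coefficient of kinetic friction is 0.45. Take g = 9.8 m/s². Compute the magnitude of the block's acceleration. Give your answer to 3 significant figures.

The horizontal push has components F cos 16° = 179.2 × 0.9613 = 172.265 N up the incline and F sin 16° = 179.2 × 0.2756 = 49.388 N pressing into the surface.
The normal force is therefore N = mg cos 16° + F sin 16° = 146.964 + 49.388 = 196.352 N, and kinetic friction down the slope is μN = 0.45 × 196.352 = 88.358 N.
Along the incline: F cos 16° − mg sin 16° − μN = ma, so 172.265 − 42.134 − 88.358 = 15.6 a, giving a = 2.6778 m/s².

2.68 m/s²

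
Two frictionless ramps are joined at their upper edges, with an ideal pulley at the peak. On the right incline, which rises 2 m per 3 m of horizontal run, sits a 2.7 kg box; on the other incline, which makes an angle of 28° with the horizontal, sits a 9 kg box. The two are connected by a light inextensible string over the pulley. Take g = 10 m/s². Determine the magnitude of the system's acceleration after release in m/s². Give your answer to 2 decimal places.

Resolve each weight along its own incline: the 2.7 kg mass has component 2.7 × 10 × sin 33.69° = 14.977 N down its slope, and the 9 kg mass has 9 × 10 × sin 28° = 42.252 N down its slope.
The 9 kg side's 42.252 N exceeds the other side's 14.977 N, so that mass slides down and the 2.7 kg mass slides up. Taking that direction as positive, Newton's second law for the whole system gives 42.252 − 14.977 = (2.7 + 9) a, so a = 27.275 / 11.7 = 2.3312 m/s².

2.33 m/s²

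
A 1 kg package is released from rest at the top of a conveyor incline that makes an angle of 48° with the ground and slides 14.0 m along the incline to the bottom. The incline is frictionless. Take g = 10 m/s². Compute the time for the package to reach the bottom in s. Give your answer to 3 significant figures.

The weight component along the incline is mg sin 48° = 7.431 N and the normal force is N = mg cos 48° = 6.691 N.
With no friction, a = g sin 48° = 7.4314 m/s².
Starting from rest, L = ½at², so t = √(2L/a) = √(2 × 14.0 / 7.4314) = 1.9411 s.

1.94 s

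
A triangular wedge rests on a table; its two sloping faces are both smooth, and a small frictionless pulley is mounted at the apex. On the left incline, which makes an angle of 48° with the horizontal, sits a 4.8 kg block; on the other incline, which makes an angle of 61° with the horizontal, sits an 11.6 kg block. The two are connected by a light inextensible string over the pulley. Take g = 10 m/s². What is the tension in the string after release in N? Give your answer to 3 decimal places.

54.925 N

Resolve each weight along its own incline: the 4.8 kg mass has component 4.8 × 10 × sin 48° = 35.671 N down its slope, and the 11.6 kg mass has 11.6 × 10 × sin 61° = 101.456 N down its slope.
The 11.6 kg side's 101.456 N exceeds the other side's 35.671 N, so that mass slides down and the 4.8 kg mass slides up. Taking that direction as positive, Newton's second law for the whole system gives 101.456 − 35.671 = (4.8 + 11.6) a, so a = 65.785 / 16.4 = 4.0113 m/s².
For the 4.8 kg mass (up-slope positive): T − 35.671 = 4.8 × 4.0113, so T = 54.925 N.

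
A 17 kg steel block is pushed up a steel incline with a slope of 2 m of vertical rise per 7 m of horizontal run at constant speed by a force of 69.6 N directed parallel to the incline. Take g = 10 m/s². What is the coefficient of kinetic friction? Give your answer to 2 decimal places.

0.14

At constant speed ΣF = 0 along the incline. The applied 69.6 N acts up the slope; the weight component mg sin 15.95° = 46.703 N and kinetic friction μN both act down the slope.
So 69.6 = 46.703 + μ × 163.459, giving μ = (69.6 − 46.703) / 163.459 = 0.1401.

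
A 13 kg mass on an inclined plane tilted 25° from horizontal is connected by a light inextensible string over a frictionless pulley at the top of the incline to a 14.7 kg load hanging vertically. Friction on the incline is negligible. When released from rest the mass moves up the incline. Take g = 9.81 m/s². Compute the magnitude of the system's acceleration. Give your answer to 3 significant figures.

For the mass on the incline: the weight component along the slope is m₁g sin 25° = 13 × 9.81 × 0.4226 = 53.894 N and the normal force is N = m₁g cos 25° = 115.581 N.
Newton's second law for the mass (up-slope positive): T − 53.894 = 13 a. For the hanging load (downward positive): 14.7 × 9.81 − T = 14.7 a.
Adding the two equations eliminates T: 90.313 = 27.7 a, so a = 3.2604 m/s².

3.26 m/s²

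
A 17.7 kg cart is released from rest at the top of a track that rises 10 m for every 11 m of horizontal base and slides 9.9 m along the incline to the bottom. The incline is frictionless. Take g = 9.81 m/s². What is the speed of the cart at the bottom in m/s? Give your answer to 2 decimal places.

The weight component along the incline is mg sin 42.27° = 116.801 N and the normal force is N = mg cos 42.27° = 128.481 N.
With no friction, a = g sin 42.27° = 6.5989 m/s².
Starting from rest over a distance of 9.9 m, v² = 2aL = 2 × 6.5989 × 9.9 = 130.6582, so v = 11.4306 m/s.

11.43 m/s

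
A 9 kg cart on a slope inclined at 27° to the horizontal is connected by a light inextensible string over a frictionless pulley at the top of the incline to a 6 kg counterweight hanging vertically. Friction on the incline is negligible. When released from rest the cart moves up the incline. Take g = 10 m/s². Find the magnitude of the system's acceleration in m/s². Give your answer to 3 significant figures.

For the cart on the incline: the weight component along the slope is m₁g sin 27° = 9 × 10 × 0.4540 = 40.860 N and the normal force is N = m₁g cos 27° = 80.191 N.
Newton's second law for the cart (up-slope positive): T − 40.860 = 9 a. For the hanging counterweight (downward positive): 6 × 10 − T = 6 a.
Adding the two equations eliminates T: 19.140 = 15 a, so a = 1.2760 m/s².

1.28 m/s²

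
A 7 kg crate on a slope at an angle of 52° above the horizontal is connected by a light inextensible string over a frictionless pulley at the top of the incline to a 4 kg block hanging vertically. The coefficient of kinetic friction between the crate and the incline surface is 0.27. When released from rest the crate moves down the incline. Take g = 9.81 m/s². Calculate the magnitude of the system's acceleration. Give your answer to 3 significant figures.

For the crate on the incline: the weight component along the slope is m₁g sin 52° = 7 × 9.81 × 0.7880 = 54.112 N and the normal force is N = m₁g cos 52° = 42.277 N.
Kinetic friction opposes the crate's motion down the incline: f = μN = 0.27 × 42.277 = 11.415 N acting up the slope.
Newton's second law for the crate (down-slope positive): 54.112 − 11.415 − T = 7 a. For the hanging block (upward positive): T − 4 × 9.81 = 4 a.
Adding the two equations eliminates T: 3.457 = 11 a, so a = 0.3143 m/s².

0.314 m/s²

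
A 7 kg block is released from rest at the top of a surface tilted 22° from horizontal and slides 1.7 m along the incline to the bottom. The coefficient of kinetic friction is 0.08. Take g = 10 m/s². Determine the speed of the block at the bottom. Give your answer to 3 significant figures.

3.20 m/s

The weight component along the incline is mg sin 22° = 26.222 N and the normal force is N = mg cos 22° = 64.903 N.
Friction up the slope is f = μN = 0.08 × 64.903 = 5.192 N, so the net downslope force is 26.222 − 5.192 = 21.030 N and a = 21.030 / 7 = 3.0043 m/s².
Starting from rest over a distance of 1.7 m, v² = 2aL = 2 × 3.0043 × 1.7 = 10.2146, so v = 3.1960 m/s.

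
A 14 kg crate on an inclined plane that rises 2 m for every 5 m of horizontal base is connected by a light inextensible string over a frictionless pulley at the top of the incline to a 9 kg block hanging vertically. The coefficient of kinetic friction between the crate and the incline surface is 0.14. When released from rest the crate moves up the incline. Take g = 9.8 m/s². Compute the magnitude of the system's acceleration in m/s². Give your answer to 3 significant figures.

For the crate on the incline: the weight component along the slope is m₁g sin 21.80° = 14 × 9.8 × 0.3714 = 50.956 N and the normal force is N = m₁g cos 21.80° = 127.387 N.
Kinetic friction opposes the crate's motion up the incline: f = μN = 0.14 × 127.387 = 17.834 N acting down the slope.
Newton's second law for the crate (up-slope positive): T − 50.956 − 17.834 = 14 a. For the hanging block (downward positive): 9 × 9.8 − T = 9 a.
Adding the two equations eliminates T: 19.410 = 23 a, so a = 0.8439 m/s².

0.844 m/s²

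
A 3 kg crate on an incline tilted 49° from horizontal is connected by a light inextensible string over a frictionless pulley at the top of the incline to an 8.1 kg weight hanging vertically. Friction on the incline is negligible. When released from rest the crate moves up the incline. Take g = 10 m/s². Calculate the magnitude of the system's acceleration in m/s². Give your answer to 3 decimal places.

5.258 m/s²

For the crate on the incline: the weight component along the slope is m₁g sin 49° = 3 × 10 × 0.7547 = 22.641 N and the normal force is N = m₁g cos 49° = 19.682 N.
Newton's second law for the crate (up-slope positive): T − 22.641 = 3 a. For the hanging weight (downward positive): 8.1 × 10 − T = 8.1 a.
Adding the two equations eliminates T: 58.359 = 11.1 a, so a = 5.2576 m/s².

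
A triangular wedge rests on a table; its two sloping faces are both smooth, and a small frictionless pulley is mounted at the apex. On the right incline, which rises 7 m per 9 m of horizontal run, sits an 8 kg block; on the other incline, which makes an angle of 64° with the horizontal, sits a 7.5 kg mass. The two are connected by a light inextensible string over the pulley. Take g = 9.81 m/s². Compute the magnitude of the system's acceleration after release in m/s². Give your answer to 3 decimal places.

1.158 m/s²

Resolve each weight along its own incline: the 8 kg mass has component 8 × 9.81 × sin 37.87° = 48.182 N down its slope, and the 7.5 kg mass has 7.5 × 9.81 × sin 64° = 66.129 N down its slope.
The 7.5 kg side's 66.129 N exceeds the other side's 48.182 N, so that mass slides down and the 8 kg mass slides up. Taking that direction as positive, Newton's second law for the whole system gives 66.129 − 48.182 = (8 + 7.5) a, so a = 17.947 / 15.5 = 1.1579 m/s².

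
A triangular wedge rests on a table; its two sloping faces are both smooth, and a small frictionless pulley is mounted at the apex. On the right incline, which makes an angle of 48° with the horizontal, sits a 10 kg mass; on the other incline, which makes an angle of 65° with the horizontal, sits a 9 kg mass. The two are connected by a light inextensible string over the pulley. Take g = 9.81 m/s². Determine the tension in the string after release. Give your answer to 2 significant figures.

Resolve each weight along its own incline: the 10 kg mass has component 10 × 9.81 × sin 48° = 72.903 N down its slope, and the 9 kg mass has 9 × 9.81 × sin 65° = 80.018 N down its slope.
The 9 kg side's 80.018 N exceeds the other side's 72.903 N, so that mass slides down and the 10 kg mass slides up. Taking that direction as positive, Newton's second law for the whole system gives 80.018 − 72.903 = (10 + 9) a, so a = 7.115 / 19 = 0.3745 m/s².
For the 10 kg mass (up-slope positive): T − 72.903 = 10 × 0.3745, so T = 76.648 N.

77 N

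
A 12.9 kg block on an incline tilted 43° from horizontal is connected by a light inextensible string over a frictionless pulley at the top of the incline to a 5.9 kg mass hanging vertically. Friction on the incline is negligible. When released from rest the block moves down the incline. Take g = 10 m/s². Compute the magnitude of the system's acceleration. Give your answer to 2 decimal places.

For the block on the incline: the weight component along the slope is m₁g sin 43° = 12.9 × 10 × 0.6820 = 87.978 N and the normal force is N = m₁g cos 43° = 94.345 N.
Newton's second law for the block (down-slope positive): 87.978 − T = 12.9 a. For the hanging mass (upward positive): T − 5.9 × 10 = 5.9 a.
Adding the two equations eliminates T: 28.978 = 18.8 a, so a = 1.5414 m/s².

1.54 m/s²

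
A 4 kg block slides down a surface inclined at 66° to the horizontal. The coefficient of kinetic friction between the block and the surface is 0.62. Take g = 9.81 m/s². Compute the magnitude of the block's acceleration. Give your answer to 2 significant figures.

6.5 m/s²

Resolving the weight along the incline: the component pulling the block down the slope is mg sin 66° = 4 × 9.81 × 0.9135 = 35.846 N, and the normal force is N = mg cos 66° = 4 × 9.81 × 0.4067 = 15.959 N.
Kinetic friction acts up the slope with magnitude f = μN = 0.62 × 15.959 = 9.895 N.
Net force along the incline is 35.846 − 9.895 = 25.951 N, so a = 25.951 / 4 = 6.4878 m/s².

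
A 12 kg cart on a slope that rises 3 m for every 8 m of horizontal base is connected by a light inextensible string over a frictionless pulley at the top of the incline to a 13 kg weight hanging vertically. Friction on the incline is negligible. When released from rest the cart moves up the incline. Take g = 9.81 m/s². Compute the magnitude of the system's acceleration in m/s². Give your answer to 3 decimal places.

For the cart on the incline: the weight component along the slope is m₁g sin 20.56° = 12 × 9.81 × 0.3511 = 41.331 N and the normal force is N = m₁g cos 20.56° = 110.225 N.
Newton's second law for the cart (up-slope positive): T − 41.331 = 12 a. For the hanging weight (downward positive): 13 × 9.81 − T = 13 a.
Adding the two equations eliminates T: 86.199 = 25 a, so a = 3.4480 m/s².

3.448 m/s²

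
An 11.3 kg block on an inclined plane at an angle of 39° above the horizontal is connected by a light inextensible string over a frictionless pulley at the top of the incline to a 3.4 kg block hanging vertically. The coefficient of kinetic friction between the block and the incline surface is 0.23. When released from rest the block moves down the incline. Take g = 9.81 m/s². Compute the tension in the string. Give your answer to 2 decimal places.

37.19 N

For the block on the incline: the weight component along the slope is m₁g sin 39° = 11.3 × 9.81 × 0.6293 = 69.760 N and the normal force is N = m₁g cos 39° = 86.149 N.
Kinetic friction opposes the block's motion down the incline: f = μN = 0.23 × 86.149 = 19.814 N acting up the slope.
Newton's second law for the block (down-slope positive): 69.760 − 19.814 − T = 11.3 a. For the hanging block (upward positive): T − 3.4 × 9.81 = 3.4 a.
Adding the two equations eliminates T: 16.592 = 14.7 a, so a = 1.1287 m/s².
Then from the hanging block's equation, T = 3.4 × (9.81 + 1.1287) = 37.192 N.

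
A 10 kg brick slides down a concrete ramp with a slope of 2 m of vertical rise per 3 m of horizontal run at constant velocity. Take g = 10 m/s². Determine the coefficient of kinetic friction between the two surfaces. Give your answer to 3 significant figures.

At constant velocity the net force along the incline is zero: mg sin 33.69° = μ mg cos 33.69°.
So μ = tan 33.69° = 0.5547 / 0.8321 = 0.6666.

0.667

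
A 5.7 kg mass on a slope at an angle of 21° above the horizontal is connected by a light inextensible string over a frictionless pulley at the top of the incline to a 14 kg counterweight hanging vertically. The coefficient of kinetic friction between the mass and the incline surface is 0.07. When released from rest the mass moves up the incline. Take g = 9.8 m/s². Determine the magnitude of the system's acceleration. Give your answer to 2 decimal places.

5.76 m/s²

For the mass on the incline: the weight component along the slope is m₁g sin 21° = 5.7 × 9.8 × 0.3584 = 20.020 N and the normal force is N = m₁g cos 21° = 52.150 N.
Kinetic friction opposes the mass's motion up the incline: f = μN = 0.07 × 52.150 = 3.651 N acting down the slope.
Newton's second law for the mass (up-slope positive): T − 20.020 − 3.651 = 5.7 a. For the hanging counterweight (downward positive): 14 × 9.8 − T = 14 a.
Adding the two equations eliminates T: 113.529 = 19.7 a, so a = 5.7629 m/s².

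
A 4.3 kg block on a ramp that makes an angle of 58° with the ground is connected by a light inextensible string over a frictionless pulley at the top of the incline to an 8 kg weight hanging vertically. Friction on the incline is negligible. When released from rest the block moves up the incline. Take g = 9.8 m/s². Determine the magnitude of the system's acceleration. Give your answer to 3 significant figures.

3.47 m/s²

For the block on the incline: the weight component along the slope is m₁g sin 58° = 4.3 × 9.8 × 0.8480 = 35.735 N and the normal force is N = m₁g cos 58° = 22.331 N.
Newton's second law for the block (up-slope positive): T − 35.735 = 4.3 a. For the hanging weight (downward positive): 8 × 9.8 − T = 8 a.
Adding the two equations eliminates T: 42.665 = 12.3 a, so a = 3.4687 m/s².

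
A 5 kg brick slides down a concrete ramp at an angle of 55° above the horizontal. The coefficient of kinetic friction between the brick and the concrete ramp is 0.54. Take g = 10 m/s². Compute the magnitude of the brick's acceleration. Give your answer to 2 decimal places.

Resolving the weight along the incline: the component pulling the brick down the slope is mg sin 55° = 5 × 10 × 0.8192 = 40.960 N, and the normal force is N = mg cos 55° = 5 × 10 × 0.5736 = 28.680 N.
Kinetic friction acts up the slope with magnitude f = μN = 0.54 × 28.680 = 15.487 N.
Net force along the incline is 40.960 − 15.487 = 25.473 N, so a = 25.473 / 5 = 5.0946 m/s².

5.09 m/s²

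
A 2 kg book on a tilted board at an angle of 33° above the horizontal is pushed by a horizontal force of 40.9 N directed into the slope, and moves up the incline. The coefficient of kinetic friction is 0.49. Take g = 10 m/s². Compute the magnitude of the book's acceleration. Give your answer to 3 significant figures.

The horizontal push has components F cos 33° = 40.9 × 0.8387 = 34.303 N up the incline and F sin 33° = 40.9 × 0.5446 = 22.274 N pressing into the surface.
The normal force is therefore N = mg cos 33° + F sin 33° = 16.774 + 22.274 = 39.048 N, and kinetic friction down the slope is μN = 0.49 × 39.048 = 19.134 N.
Along the incline: F cos 33° − mg sin 33° − μN = ma, so 34.303 − 10.892 − 19.134 = 2 a, giving a = 2.1385 m/s².

2.14 m/s²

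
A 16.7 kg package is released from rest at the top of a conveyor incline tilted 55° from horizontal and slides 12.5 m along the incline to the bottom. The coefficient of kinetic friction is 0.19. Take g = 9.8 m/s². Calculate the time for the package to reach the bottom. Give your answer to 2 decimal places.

1.90 s

The weight component along the incline is mg sin 55° = 134.062 N and the normal force is N = mg cos 55° = 93.872 N.
Friction up the slope is f = μN = 0.19 × 93.872 = 17.836 N, so the net downslope force is 134.062 − 17.836 = 116.226 N and a = 116.226 / 16.7 = 6.9596 m/s².
Starting from rest, L = ½at², so t = √(2L/a) = √(2 × 12.5 / 6.9596) = 1.8953 s.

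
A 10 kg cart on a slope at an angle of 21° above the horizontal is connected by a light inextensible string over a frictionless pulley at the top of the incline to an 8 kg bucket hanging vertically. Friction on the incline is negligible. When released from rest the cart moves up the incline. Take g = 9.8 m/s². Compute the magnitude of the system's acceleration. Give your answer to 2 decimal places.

2.40 m/s²

For the cart on the incline: the weight component along the slope is m₁g sin 21° = 10 × 9.8 × 0.3584 = 35.123 N and the normal force is N = m₁g cos 21° = 91.491 N.
Newton's second law for the cart (up-slope positive): T − 35.123 = 10 a. For the hanging bucket (downward positive): 8 × 9.8 − T = 8 a.
Adding the two equations eliminates T: 43.277 = 18 a, so a = 2.4043 m/s².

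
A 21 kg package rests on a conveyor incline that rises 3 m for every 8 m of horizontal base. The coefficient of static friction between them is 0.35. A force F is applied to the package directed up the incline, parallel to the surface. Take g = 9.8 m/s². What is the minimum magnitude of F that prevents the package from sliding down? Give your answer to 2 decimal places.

4.82 N

The normal force is N = mg cos 20.56° = 192.697 N. With F at its minimum the package is on the verge of sliding down, so static friction is at its maximum μ_s N = 0.35 × 192.697 = 67.444 N and acts up the slope.
Equilibrium along the incline: F + μ_s N = mg sin 20.56°, so F = 72.261 − 67.444 = 4.817 N.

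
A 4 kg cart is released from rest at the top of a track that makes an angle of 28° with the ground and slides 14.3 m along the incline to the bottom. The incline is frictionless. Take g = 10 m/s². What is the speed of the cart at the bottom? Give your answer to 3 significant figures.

11.6 m/s

The weight component along the incline is mg sin 28° = 18.779 N and the normal force is N = mg cos 28° = 35.318 N.
With no friction, a = g sin 28° = 4.6947 m/s².
Starting from rest over a distance of 14.3 m, v² = 2aL = 2 × 4.6947 × 14.3 = 134.2684, so v = 11.5874 m/s.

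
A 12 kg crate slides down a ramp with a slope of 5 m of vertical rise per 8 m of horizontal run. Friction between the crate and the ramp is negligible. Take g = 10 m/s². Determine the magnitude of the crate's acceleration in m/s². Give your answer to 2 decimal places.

Resolving the weight along the incline: the component pulling the crate down the slope is mg sin 32.01° = 12 × 10 × 0.5300 = 63.600 N, and the normal force is N = mg cos 32.01° = 12 × 10 × 0.8480 = 101.760 N.
With no friction the net force along the incline is 63.600 N, so a = g sin 32.01° = 63.600 / 12 = 5.3000 m/s².

5.30 m/s²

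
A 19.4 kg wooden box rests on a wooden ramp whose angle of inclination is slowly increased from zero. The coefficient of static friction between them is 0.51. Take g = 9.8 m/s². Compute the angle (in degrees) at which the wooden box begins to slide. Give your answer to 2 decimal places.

At the threshold of sliding, static friction is at its maximum μ_s N and exactly balances the weight component along the incline: mg sin θ = μ_s mg cos θ.
Hence tan θ = μ_s = 0.51, so θ = arctan(0.51) = 27.0216°.

27.02°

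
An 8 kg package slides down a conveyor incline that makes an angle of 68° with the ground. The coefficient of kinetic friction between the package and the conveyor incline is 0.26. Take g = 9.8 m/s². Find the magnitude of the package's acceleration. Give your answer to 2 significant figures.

8.1 m/s²

Resolving the weight along the incline: the component pulling the package down the slope is mg sin 68° = 8 × 9.8 × 0.9272 = 72.692 N, and the normal force is N = mg cos 68° = 8 × 9.8 × 0.3746 = 29.369 N.
Kinetic friction acts up the slope with magnitude f = μN = 0.26 × 29.369 = 7.636 N.
Net force along the incline is 72.692 − 7.636 = 65.056 N, so a = 65.056 / 8 = 8.1320 m/s².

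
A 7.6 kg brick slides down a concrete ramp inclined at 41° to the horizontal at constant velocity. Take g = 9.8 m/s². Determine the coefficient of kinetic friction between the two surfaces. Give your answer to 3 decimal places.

At constant velocity the net force along the incline is zero: mg sin 41° = μ mg cos 41°.
So μ = tan 41° = 0.6561 / 0.7547 = 0.8694.

0.869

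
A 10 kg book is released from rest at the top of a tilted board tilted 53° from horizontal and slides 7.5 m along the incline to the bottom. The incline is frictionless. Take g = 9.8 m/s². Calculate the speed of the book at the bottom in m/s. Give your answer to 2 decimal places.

10.84 m/s

The weight component along the incline is mg sin 53° = 78.266 N and the normal force is N = mg cos 53° = 58.978 N.
With no friction, a = g sin 53° = 7.8266 m/s².
Starting from rest over a distance of 7.5 m, v² = 2aL = 2 × 7.8266 × 7.5 = 117.3990, so v = 10.8351 m/s.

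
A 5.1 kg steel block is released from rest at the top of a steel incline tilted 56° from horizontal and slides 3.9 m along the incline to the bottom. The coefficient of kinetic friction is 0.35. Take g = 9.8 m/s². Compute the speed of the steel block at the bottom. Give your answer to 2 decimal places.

6.96 m/s

The weight component along the incline is mg sin 56° = 41.435 N and the normal force is N = mg cos 56° = 27.948 N.
Friction up the slope is f = μN = 0.35 × 27.948 = 9.782 N, so the net downslope force is 41.435 − 9.782 = 31.653 N and a = 31.653 / 5.1 = 6.2065 m/s².
Starting from rest over a distance of 3.9 m, v² = 2aL = 2 × 6.2065 × 3.9 = 48.4107, so v = 6.9578 m/s.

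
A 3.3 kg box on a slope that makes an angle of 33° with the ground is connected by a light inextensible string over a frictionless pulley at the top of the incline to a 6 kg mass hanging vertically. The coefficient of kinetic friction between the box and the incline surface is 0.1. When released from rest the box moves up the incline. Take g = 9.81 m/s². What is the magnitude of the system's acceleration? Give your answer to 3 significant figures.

4.14 m/s²

For the box on the incline: the weight component along the slope is m₁g sin 33° = 3.3 × 9.81 × 0.5446 = 17.630 N and the normal force is N = m₁g cos 33° = 27.150 N.
Kinetic friction opposes the box's motion up the incline: f = μN = 0.1 × 27.150 = 2.715 N acting down the slope.
Newton's second law for the box (up-slope positive): T − 17.630 − 2.715 = 3.3 a. For the hanging mass (downward positive): 6 × 9.81 − T = 6 a.
Adding the two equations eliminates T: 38.515 = 9.3 a, so a = 4.1414 m/s².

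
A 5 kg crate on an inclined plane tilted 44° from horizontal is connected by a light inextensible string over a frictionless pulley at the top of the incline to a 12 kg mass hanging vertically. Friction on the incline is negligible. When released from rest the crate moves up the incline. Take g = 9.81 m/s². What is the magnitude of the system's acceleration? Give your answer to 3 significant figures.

4.92 m/s²

For the crate on the incline: the weight component along the slope is m₁g sin 44° = 5 × 9.81 × 0.6947 = 34.075 N and the normal force is N = m₁g cos 44° = 35.284 N.
Newton's second law for the crate (up-slope positive): T − 34.075 = 5 a. For the hanging mass (downward positive): 12 × 9.81 − T = 12 a.
Adding the two equations eliminates T: 83.645 = 17 a, so a = 4.9203 m/s².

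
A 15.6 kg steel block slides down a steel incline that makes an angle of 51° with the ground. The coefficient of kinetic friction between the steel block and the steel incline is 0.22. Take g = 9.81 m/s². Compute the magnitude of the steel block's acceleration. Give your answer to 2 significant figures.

6.3 m/s²

Resolving the weight along the incline: the component pulling the steel block down the slope is mg sin 51° = 15.6 × 9.81 × 0.7771 = 118.924 N, and the normal force is N = mg cos 51° = 15.6 × 9.81 × 0.6293 = 96.306 N.
Kinetic friction acts up the slope with magnitude f = μN = 0.22 × 96.306 = 21.187 N.
Net force along the incline is 118.924 − 21.187 = 97.737 N, so a = 97.737 / 15.6 = 6.2652 m/s².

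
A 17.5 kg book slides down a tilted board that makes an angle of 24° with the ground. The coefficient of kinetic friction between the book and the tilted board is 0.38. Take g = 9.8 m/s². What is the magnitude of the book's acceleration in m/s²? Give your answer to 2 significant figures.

Resolving the weight along the incline: the component pulling the book down the slope is mg sin 24° = 17.5 × 9.8 × 0.4067 = 69.749 N, and the normal force is N = mg cos 24° = 17.5 × 9.8 × 0.9135 = 156.665 N.
Kinetic friction acts up the slope with magnitude f = μN = 0.38 × 156.665 = 59.533 N.
Net force along the incline is 69.749 − 59.533 = 10.216 N, so a = 10.216 / 17.5 = 0.5838 m/s².

0.58 m/s²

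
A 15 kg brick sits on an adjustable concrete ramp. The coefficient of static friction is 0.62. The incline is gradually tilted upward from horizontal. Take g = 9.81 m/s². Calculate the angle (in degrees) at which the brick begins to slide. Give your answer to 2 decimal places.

At the threshold of sliding, static friction is at its maximum μ_s N and exactly balances the weight component along the incline: mg sin θ = μ_s mg cos θ.
Hence tan θ = μ_s = 0.62, so θ = arctan(0.62) = 31.7989°.

31.80°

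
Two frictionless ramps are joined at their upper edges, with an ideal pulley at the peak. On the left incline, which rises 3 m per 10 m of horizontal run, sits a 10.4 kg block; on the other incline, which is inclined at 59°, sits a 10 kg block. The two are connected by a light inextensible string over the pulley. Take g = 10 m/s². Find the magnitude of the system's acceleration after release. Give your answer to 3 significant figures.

2.74 m/s²

Resolve each weight along its own incline: the 10.4 kg mass has component 10.4 × 10 × sin 16.70° = 29.884 N down its slope, and the 10 kg mass has 10 × 10 × sin 59° = 85.717 N down its slope.
The 10 kg side's 85.717 N exceeds the other side's 29.884 N, so that mass slides down and the 10.4 kg mass slides up. Taking that direction as positive, Newton's second law for the whole system gives 85.717 − 29.884 = (10.4 + 10) a, so a = 55.833 / 20.4 = 2.7369 m/s².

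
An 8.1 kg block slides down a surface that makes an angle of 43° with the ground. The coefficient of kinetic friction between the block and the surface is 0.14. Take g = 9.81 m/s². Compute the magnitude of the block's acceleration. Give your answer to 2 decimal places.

5.69 m/s²

Resolving the weight along the incline: the component pulling the block down the slope is mg sin 43° = 8.1 × 9.81 × 0.6820 = 54.192 N, and the normal force is N = mg cos 43° = 8.1 × 9.81 × 0.7314 = 58.118 N.
Kinetic friction acts up the slope with magnitude f = μN = 0.14 × 58.118 = 8.137 N.
Net force along the incline is 54.192 − 8.137 = 46.055 N, so a = 46.055 / 8.1 = 5.6858 m/s².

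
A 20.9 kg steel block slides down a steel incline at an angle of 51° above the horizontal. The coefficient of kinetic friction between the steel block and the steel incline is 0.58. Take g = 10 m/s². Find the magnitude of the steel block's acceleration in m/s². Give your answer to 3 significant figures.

Resolving the weight along the incline: the component pulling the steel block down the slope is mg sin 51° = 20.9 × 10 × 0.7771 = 162.414 N, and the normal force is N = mg cos 51° = 20.9 × 10 × 0.6293 = 131.524 N.
Kinetic friction acts up the slope with magnitude f = μN = 0.58 × 131.524 = 76.284 N.
Net force along the incline is 162.414 − 76.284 = 86.130 N, so a = 86.130 / 20.9 = 4.1211 m/s².

4.12 m/s²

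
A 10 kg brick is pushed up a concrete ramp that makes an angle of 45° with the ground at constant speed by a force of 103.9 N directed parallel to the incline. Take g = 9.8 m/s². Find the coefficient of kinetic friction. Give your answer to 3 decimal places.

At constant speed ΣF = 0 along the incline. The applied 103.9 N acts up the slope; the weight component mg sin 45° = 69.296 N and kinetic friction μN both act down the slope.
So 103.9 = 69.296 + μ × 69.296, giving μ = (103.9 − 69.296) / 69.296 = 0.4994.

0.499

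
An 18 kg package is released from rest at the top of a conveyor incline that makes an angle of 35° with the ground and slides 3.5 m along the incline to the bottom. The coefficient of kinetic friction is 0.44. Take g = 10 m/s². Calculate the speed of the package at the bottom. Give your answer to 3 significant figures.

The weight component along the incline is mg sin 35° = 103.244 N and the normal force is N = mg cos 35° = 147.447 N.
Friction up the slope is f = μN = 0.44 × 147.447 = 64.877 N, so the net downslope force is 103.244 − 64.877 = 38.367 N and a = 38.367 / 18 = 2.1315 m/s².
Starting from rest over a distance of 3.5 m, v² = 2aL = 2 × 2.1315 × 3.5 = 14.9205, so v = 3.8627 m/s.

3.86 m/s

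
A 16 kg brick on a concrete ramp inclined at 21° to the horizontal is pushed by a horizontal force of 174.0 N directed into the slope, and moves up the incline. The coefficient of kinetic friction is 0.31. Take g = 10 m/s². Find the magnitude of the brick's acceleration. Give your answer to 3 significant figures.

The horizontal push has components F cos 21° = 174.0 × 0.9336 = 162.446 N up the incline and F sin 21° = 174.0 × 0.3584 = 62.362 N pressing into the surface.
The normal force is therefore N = mg cos 21° + F sin 21° = 149.376 + 62.362 = 211.738 N, and kinetic friction down the slope is μN = 0.31 × 211.738 = 65.639 N.
Along the incline: F cos 21° − mg sin 21° − μN = ma, so 162.446 − 57.344 − 65.639 = 16 a, giving a = 2.4664 m/s².

2.47 m/s²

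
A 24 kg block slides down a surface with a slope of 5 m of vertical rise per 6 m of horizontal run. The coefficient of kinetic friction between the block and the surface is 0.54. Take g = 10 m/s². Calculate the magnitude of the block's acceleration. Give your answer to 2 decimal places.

Resolving the weight along the incline: the component pulling the block down the slope is mg sin 39.81° = 24 × 10 × 0.6402 = 153.648 N, and the normal force is N = mg cos 39.81° = 24 × 10 × 0.7682 = 184.368 N.
Kinetic friction acts up the slope with magnitude f = μN = 0.54 × 184.368 = 99.559 N.
Net force along the incline is 153.648 − 99.559 = 54.089 N, so a = 54.089 / 24 = 2.2537 m/s².

2.25 m/s²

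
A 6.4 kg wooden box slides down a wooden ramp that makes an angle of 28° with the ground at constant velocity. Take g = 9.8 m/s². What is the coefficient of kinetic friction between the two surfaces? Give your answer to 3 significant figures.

At constant velocity the net force along the incline is zero: mg sin 28° = μ mg cos 28°.
So μ = tan 28° = 0.4695 / 0.8829 = 0.5318.

0.532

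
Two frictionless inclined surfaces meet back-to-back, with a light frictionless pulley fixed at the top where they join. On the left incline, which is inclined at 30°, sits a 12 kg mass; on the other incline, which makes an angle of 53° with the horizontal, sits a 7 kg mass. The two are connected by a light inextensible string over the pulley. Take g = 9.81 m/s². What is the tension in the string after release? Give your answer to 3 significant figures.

56.3 N

Resolve each weight along its own incline: the 12 kg mass has component 12 × 9.81 × sin 30° = 58.860 N down its slope, and the 7 kg mass has 7 × 9.81 × sin 53° = 54.842 N down its slope.
The 12 kg side's 58.860 N exceeds the other side's 54.842 N, so that mass slides down and the 7 kg mass slides up. Taking that direction as positive, Newton's second law for the whole system gives 58.860 − 54.842 = (12 + 7) a, so a = 4.018 / 19 = 0.2115 m/s².
For the 7 kg mass (up-slope positive): T − 54.842 = 7 × 0.2115, so T = 56.322 N.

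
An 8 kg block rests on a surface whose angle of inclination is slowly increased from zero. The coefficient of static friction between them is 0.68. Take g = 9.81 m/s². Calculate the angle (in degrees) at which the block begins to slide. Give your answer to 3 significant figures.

At the threshold of sliding, static friction is at its maximum μ_s N and exactly balances the weight component along the incline: mg sin θ = μ_s mg cos θ.
Hence tan θ = μ_s = 0.68, so θ = arctan(0.68) = 34.2157°.

34.2°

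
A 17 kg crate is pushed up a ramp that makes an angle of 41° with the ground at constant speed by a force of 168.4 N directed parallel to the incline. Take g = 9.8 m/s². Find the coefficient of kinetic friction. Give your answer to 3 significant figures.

0.470

At constant speed ΣF = 0 along the incline. The applied 168.4 N acts up the slope; the weight component mg sin 41° = 109.299 N and kinetic friction μN both act down the slope.
So 168.4 = 109.299 + μ × 125.735, giving μ = (168.4 − 109.299) / 125.735 = 0.4700.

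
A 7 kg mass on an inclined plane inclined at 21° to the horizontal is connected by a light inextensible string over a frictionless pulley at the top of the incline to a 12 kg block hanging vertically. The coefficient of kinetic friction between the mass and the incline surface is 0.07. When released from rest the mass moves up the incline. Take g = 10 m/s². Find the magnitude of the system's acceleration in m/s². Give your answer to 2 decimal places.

4.75 m/s²

For the mass on the incline: the weight component along the slope is m₁g sin 21° = 7 × 10 × 0.3584 = 25.088 N and the normal force is N = m₁g cos 21° = 65.351 N.
Kinetic friction opposes the mass's motion up the incline: f = μN = 0.07 × 65.351 = 4.575 N acting down the slope.
Newton's second law for the mass (up-slope positive): T − 25.088 − 4.575 = 7 a. For the hanging block (downward positive): 12 × 10 − T = 12 a.
Adding the two equations eliminates T: 90.337 = 19 a, so a = 4.7546 m/s².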